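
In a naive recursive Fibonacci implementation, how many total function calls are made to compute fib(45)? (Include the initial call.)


Let C(m) = total calls to evaluate fib(m). Then C(0)=C(1)=1, and
C(m) = 1 + C(m-1) + C(m-2) for m >= 2.
Build the table (each entry = 1 + previous two):
  C(0) = 1
  C(1) = 1
  C(2) = 1 + 1 + 1 = 3
  C(3) = 1 + 3 + 1 = 5
  C(4) = 1 + 5 + 3 = 9
  C(5) = 1 + 9 + 5 = 15
  C(6) = 1 + 15 + 9 = 25
  C(7) = 1 + 25 + 15 = 41
  C(8) = 1 + 41 + 25 = 67
  C(9) = 1 + 67 + 41 = 109
  C(10) = 1 + 109 + 67 = 177
  C(11) = 1 + 177 + 109 = 287
  C(12) = 1 + 287 + 177 = 465
  C(13) = 1 + 465 + 287 = 753
  C(14) = 1 + 753 + 465 = 1219
  C(15) = 1 + 1219 + 753 = 1973
  C(16) = 1 + 1973 + 1219 = 3193
  C(17) = 1 + 3193 + 1973 = 5167
  C(18) = 1 + 5167 + 3193 = 8361
  C(19) = 1 + 8361 + 5167 = 13529
  C(20) = 1 + 13529 + 8361 = 21891
  C(21) = 1 + 21891 + 13529 = 35421
  C(22) = 1 + 35421 + 21891 = 57313
  C(23) = 1 + 57313 + 35421 = 92735
  C(24) = 1 + 92735 + 57313 = 150049
  C(25) = 1 + 150049 + 92735 = 242785
  C(26) = 1 + 242785 + 150049 = 392835
  C(27) = 1 + 392835 + 242785 = 635621
  C(28) = 1 + 635621 + 392835 = 1028457
  C(29) = 1 + 1028457 + 635621 = 1664079
  C(30) = 1 + 1664079 + 1028457 = 2692537
  C(31) = 1 + 2692537 + 1664079 = 4356617
  C(32) = 1 + 4356617 + 2692537 = 7049155
  C(33) = 1 + 7049155 + 4356617 = 11405773
  C(34) = 1 + 11405773 + 7049155 = 18454929
  C(35) = 1 + 18454929 + 11405773 = 29860703
  C(36) = 1 + 29860703 + 18454929 = 48315633
  C(37) = 1 + 48315633 + 29860703 = 78176337
  C(38) = 1 + 78176337 + 48315633 = 126491971
  C(39) = 1 + 126491971 + 78176337 = 204668309
  C(40) = 1 + 204668309 + 126491971 = 331160281
  C(41) = 1 + 331160281 + 204668309 = 535828591
  C(42) = 1 + 535828591 + 331160281 = 866988873
  C(43) = 1 + 866988873 + 535828591 = 1402817465
  C(44) = 1 + 1402817465 + 866988873 = 2269806339
  C(45) = 1 + 2269806339 + 1402817465 = 3672623805
Total calls for fib(45) = 3672623805


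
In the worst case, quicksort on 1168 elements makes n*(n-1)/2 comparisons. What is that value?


Sum of comparisons per partition:
1167 + 1166 + ... + 1 + 0
= 1168 * (1168 - 1) / 2
= 1168 * 1167 / 2
= 681528


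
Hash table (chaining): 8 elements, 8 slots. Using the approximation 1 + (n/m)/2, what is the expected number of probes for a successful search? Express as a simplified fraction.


Computing expected probes:
alpha = 8/8
= 1 + alpha/2
= 1 + 8/(2*8)
= (2*8 + 8) / (2*8)
= 24/16 = 3/2


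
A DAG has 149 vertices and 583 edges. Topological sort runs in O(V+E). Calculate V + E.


V = 149 (vertex processing)
E = 583 (edge processing)
V + E = 149 + 583 = 732


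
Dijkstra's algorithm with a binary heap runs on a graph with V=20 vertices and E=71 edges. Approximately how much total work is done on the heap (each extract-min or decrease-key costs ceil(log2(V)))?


Dijkstra with a binary heap: each vertex is extracted once, each edge may relax once.
Each heap operation costs O(log V).
V + E = 20 + 71 = 91
ceil(log2(20)) = 5 (since 2^4 = 16 < 20 <= 32 = 2^5)
Total heap work = (V+E) * ceil(log2(V)) = 91 * 5 = 455


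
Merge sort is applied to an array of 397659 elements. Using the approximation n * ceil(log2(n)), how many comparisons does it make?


Merge sort divides the array into halves recursively.
Number of levels = ceil(log2(397659)) = 19
At each level, approximately n = 397659 comparisons are needed for merging.
Total comparisons ~ n * ceil(log2(n)) = 397659 * 19 = 7555521


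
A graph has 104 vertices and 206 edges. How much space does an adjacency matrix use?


Adjacency matrix: V x V grid of entries
Space = V^2 = 104^2 = 104 * 104 = 10816


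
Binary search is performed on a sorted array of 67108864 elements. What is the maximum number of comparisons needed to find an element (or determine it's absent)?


Binary search halves the search space each comparison:
  Step 1: search space = 67108864 -> 33554432
  Step 2: search space = 33554432 -> 16777216
  Step 3: search space = 16777216 -> 8388608
  Step 4: search space = 8388608 -> 4194304
  Step 5: search space = 4194304 -> 2097152
  Step 6: search space = 2097152 -> 1048576
  Step 7: search space = 1048576 -> 524288
  Step 8: search space = 524288 -> 262144
  Step 9: search space = 262144 -> 131072
  Step 10: search space = 131072 -> 65536
  Step 11: search space = 65536 -> 32768
  Step 12: search space = 32768 -> 16384
  Step 13: search space = 16384 -> 8192
  Step 14: search space = 8192 -> 4096
  Step 15: search space = 4096 -> 2048
  Step 16: search space = 2048 -> 1024
  Step 17: search space = 1024 -> 512
  Step 18: search space = 512 -> 256
  Step 19: search space = 256 -> 128
  Step 20: search space = 128 -> 64
  Step 21: search space = 64 -> 32
  Step 22: search space = 32 -> 16
  Step 23: search space = 16 -> 8
  Step 24: search space = 8 -> 4
  Step 25: search space = 4 -> 2
  Step 26: search space = 2 -> 1
  Step 27: search space = 1 (final check)
Maximum comparisons = floor(log2(67108864)) + 1 = 26 + 1 = 27


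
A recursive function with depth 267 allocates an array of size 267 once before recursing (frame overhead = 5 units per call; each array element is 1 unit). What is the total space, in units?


Array allocation: 267 units (allocated once)
Stack frames: 267 deep * 5 per frame = 1335 units
Total = 267 + 1335 = 1602


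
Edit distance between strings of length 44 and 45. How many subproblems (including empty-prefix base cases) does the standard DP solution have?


The table includes base cases (empty prefixes).
Rows: (m+1) = 45
Columns: (n+1) = 46
Total = 45 * 46 = 2070


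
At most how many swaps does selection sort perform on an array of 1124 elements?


Each of the 1123 passes places one element in its final position.
Pass 1: swap minimum into position 0
Pass 2: swap minimum of remaining into position 1
...
Pass 1123: last two elements, one swap
Maximum swaps = 1124 - 1 = 1123


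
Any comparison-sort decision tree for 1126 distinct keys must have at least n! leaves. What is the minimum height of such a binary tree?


A binary decision tree of height h has at most 2^h leaves and needs at least n! of them, so h >= ceil(log2(n!)).
1126! is far too large to multiply out, so use Stirling's series:
  ln(n!) ~ n ln n - n + (1/2) ln(2 pi n) + 1/(12n)  (error below 1/(360 n^3), negligible here)
  ln(1126) = 7.0264268
  n ln n = 1126 * 7.0264268 = 7911.7566
  (1/2) ln(2 pi * 1126) = (1/2) ln(7074.8667) = 4.4322
  1/(12*1126) = 0.0001
  ln(1126!) ~ 7911.7566 - 1126 + 4.4322 + 0.0001 = 6790.1889
Convert to base 2: log2(1126!) = 6790.1889 / ln 2 = 6790.1889 / 0.69314718 = 9796.1719
ceil(9796.1719) = 9797


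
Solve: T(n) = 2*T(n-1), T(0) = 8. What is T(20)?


Unrolling:
T(20) = 2*T(19) = 2^2*T(18) = ... = 2^20*T(0)
= 2^20 * 8
= 1048576 * 8 = 8388608


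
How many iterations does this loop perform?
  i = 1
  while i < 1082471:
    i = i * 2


The loop variable doubles each iteration:
i = 1 -> 2 -> 4 -> 8 -> 16 -> 32 -> 64 -> 128 -> 256 -> 512 -> 1024 -> 2048 -> 4096 -> 8192 -> 16384 -> 32768 -> 65536 -> 131072 -> 262144 -> 524288 -> 1048576 -> 2097152 (stop, 2097152 >= 1082471)
Number of doublings = ceil(log2(1082471)) = 21


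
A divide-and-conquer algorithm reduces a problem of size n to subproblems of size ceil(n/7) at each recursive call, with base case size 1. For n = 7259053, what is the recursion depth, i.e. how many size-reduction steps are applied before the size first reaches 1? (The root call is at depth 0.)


Each step divides the size by 7 (rounding up); after k steps the size is ceil(n/7^k), which equals 1 exactly when 7^k >= n.
So the depth is the smallest k with 7^k >= 7259053, i.e. ceil(log_7(7259053)).
7^8 = 5764801 < 7259053 <= 40353607 = 7^9
Recursion depth = 9


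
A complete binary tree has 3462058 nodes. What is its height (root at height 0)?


In a complete binary tree, level k holds nodes 2^k .. 2^(k+1)-1 (1-indexed).
Height = floor(log2(n)) = floor(log2(3462058)) = 21
Check: 2^21 = 2097152 <= 3462058 < 4194304 = 2^22


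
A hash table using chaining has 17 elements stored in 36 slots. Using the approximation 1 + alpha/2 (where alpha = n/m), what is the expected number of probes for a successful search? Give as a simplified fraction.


Load factor alpha = n/m = 17/36
Expected probes = 1 + alpha/2 = 1 + 17/(2*36)
= 1 + 17/72
= 72/72 + 17/72
= 89/72


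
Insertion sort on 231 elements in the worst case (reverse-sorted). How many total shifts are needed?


In the worst case (reverse-sorted), each element shifts past all previous:
  Element 1: 1 shifts
  Element 2: 2 shifts
  Element 3: 3 shifts
  Element 4: 4 shifts
  Element 5: 5 shifts
  ...
  Element 230: 230 shifts
Total = 1 + 2 + ... + 230
= 231*(231-1)/2 = 26565


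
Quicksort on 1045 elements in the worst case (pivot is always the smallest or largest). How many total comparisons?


In the worst case, each partition step picks the worst pivot:
  Partition 1: 1044 comparisons (n-1 elements to compare)
  Partition 2: 1043 comparisons
  Partition 3: 1042 comparisons
  Partition 4: 1041 comparisons
  Partition 5: 1040 comparisons
  ...
  Last partition: 0 comparisons
Total = (n-1) + (n-2) + ... + 1 + 0 = n*(n-1)/2
= 1045*1044/2 = 545490


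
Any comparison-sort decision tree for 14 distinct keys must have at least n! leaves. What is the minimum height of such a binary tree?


A binary decision tree of height h has at most 2^h leaves and needs at least n! of them, so h >= ceil(log2(n!)).
Compute 14! as a running product:
  x2 = 2, x3 = 6, x4 = 24, x5 = 120
  x6 = 720, x7 = 5040, x8 = 40320, x9 = 362880
  x10 = 3628800, x11 = 39916800, x12 = 479001600, x13 = 6227020800
  x14 = 87178291200
14! = 87178291200
Bracket between powers of 2:
  2^36 = 68719476736 < 87178291200 <= 137438953472 = 2^37
So ceil(log2(14!)) = 37


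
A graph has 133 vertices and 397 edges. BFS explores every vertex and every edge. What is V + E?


A full BFS traversal dequeues each vertex once and examines each edge once.
Vertex visits: 133
Edge visits: 397
V + E = 133 + 397 = 530


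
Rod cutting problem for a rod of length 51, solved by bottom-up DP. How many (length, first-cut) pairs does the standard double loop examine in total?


For each subproblem length i = 1..51, the inner loop considers i possible first cuts.
Total = 1 + 2 + ... + 51
= 51*(51+1)/2
= 51*52/2 = 1326


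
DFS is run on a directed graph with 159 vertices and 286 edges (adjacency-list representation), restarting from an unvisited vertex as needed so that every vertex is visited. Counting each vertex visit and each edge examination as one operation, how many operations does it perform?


A full DFS traversal processes each vertex exactly once (push/pop on stack).
Each directed edge is examined once.
V = 159, E = 286
V + E = 445


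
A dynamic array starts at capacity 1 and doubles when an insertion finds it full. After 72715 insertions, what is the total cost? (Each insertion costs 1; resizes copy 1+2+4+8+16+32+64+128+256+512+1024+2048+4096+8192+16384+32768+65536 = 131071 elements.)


Insertion cost: 72715 (one per element)
Resizes occur just before inserting elements 2, 3, 5, 9, ...
Elements copied at each resize: 1 + 2 + 4 + 8 + 16 + 32 + 64 + 128 + 256 + 512 + 1024 + 2048 + 4096 + 8192 + 16384 + 32768 + 65536
Sum of copies = 131071 (geometric series: 2^k - 1)
Total = 72715 + 131071 = 203786


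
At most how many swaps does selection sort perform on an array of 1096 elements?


Each of the 1095 passes places one element in its final position.
Pass 1: swap minimum into position 0
Pass 2: swap minimum of remaining into position 1
...
Pass 1095: last two elements, one swap
Maximum swaps = 1096 - 1 = 1095


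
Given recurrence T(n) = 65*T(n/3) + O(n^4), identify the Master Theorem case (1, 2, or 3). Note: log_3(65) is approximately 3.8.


Master Theorem parameters: a=65, b=3, c=4
log_b(a) = 3.8
Compare b^c with a: 3^4 = 81 > 65, so c > log_b(a).
Comparing c=4 vs log_b(a)=3.8:
4 > 3.8 => Case 3
Result: T(n) = O(n^4)
Master Theorem case = 3


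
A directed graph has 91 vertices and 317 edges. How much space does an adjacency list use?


Adjacency list: one list head per vertex + one entry per edge
Vertex heads: 91
Edge entries: 317
Total = 91 + 317 = 408


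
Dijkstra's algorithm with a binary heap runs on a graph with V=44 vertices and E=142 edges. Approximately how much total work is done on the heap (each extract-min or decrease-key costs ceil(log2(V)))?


Dijkstra with a binary heap: each vertex is extracted once, each edge may relax once.
Each heap operation costs O(log V).
V + E = 44 + 142 = 186
ceil(log2(44)) = 6 (since 2^5 = 32 < 44 <= 64 = 2^6)
Total heap work = (V+E) * ceil(log2(V)) = 186 * 6 = 1116


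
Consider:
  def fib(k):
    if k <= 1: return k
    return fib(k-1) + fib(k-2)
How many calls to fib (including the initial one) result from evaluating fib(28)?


Let C(m) = total calls to evaluate fib(m). Then C(0)=C(1)=1, and
C(m) = 1 + C(m-1) + C(m-2) for m >= 2.
Build the table (each entry = 1 + previous two):
  C(0) = 1
  C(1) = 1
  C(2) = 1 + 1 + 1 = 3
  C(3) = 1 + 3 + 1 = 5
  C(4) = 1 + 5 + 3 = 9
  C(5) = 1 + 9 + 5 = 15
  C(6) = 1 + 15 + 9 = 25
  C(7) = 1 + 25 + 15 = 41
  C(8) = 1 + 41 + 25 = 67
  C(9) = 1 + 67 + 41 = 109
  C(10) = 1 + 109 + 67 = 177
  C(11) = 1 + 177 + 109 = 287
  C(12) = 1 + 287 + 177 = 465
  C(13) = 1 + 465 + 287 = 753
  C(14) = 1 + 753 + 465 = 1219
  C(15) = 1 + 1219 + 753 = 1973
  C(16) = 1 + 1973 + 1219 = 3193
  C(17) = 1 + 3193 + 1973 = 5167
  C(18) = 1 + 5167 + 3193 = 8361
  C(19) = 1 + 8361 + 5167 = 13529
  C(20) = 1 + 13529 + 8361 = 21891
  C(21) = 1 + 21891 + 13529 = 35421
  C(22) = 1 + 35421 + 21891 = 57313
  C(23) = 1 + 57313 + 35421 = 92735
  C(24) = 1 + 92735 + 57313 = 150049
  C(25) = 1 + 150049 + 92735 = 242785
  C(26) = 1 + 242785 + 150049 = 392835
  C(27) = 1 + 392835 + 242785 = 635621
  C(28) = 1 + 635621 + 392835 = 1028457
Total calls for fib(28) = 1028457


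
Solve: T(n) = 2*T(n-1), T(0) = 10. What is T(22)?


Unrolling:
T(22) = 2*T(21) = 2^2*T(20) = ... = 2^22*T(0)
= 2^22 * 10
= 4194304 * 10 = 41943040


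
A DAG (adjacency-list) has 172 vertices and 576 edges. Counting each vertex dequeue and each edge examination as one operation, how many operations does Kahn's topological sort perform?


V = 172 (vertex processing)
E = 576 (edge processing)
V + E = 172 + 576 = 748


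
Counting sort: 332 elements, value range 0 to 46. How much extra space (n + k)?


n = 332 (output array)
k = 47 (count array for 47 distinct values)
Extra space = 332 + 47 = 379


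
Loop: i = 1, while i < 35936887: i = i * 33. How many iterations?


i multiplies by 33 each step:
i = 1 -> 33 -> 1089 -> 35937 -> 1185921 -> 39135393 (stop)
Iterations = ceil(log_33(35936887)) = 5


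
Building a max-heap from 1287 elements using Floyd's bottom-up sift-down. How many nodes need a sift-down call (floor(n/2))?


In a heap of 1287 elements (0-indexed array):
  Last element index: 1286
  Parent of last element: floor((1286 - 1) / 2) = 642
  Internal nodes: indices 0 to 642
  Count = floor(1287/2) = 643


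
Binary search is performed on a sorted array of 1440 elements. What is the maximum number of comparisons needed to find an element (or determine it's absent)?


Binary search halves the search space each comparison:
  Step 1: search space = 1440 -> 720
  Step 2: search space = 720 -> 360
  Step 3: search space = 360 -> 180
  Step 4: search space = 180 -> 90
  Step 5: search space = 90 -> 45
  Step 6: search space = 45 -> 22
  Step 7: search space = 22 -> 11
  Step 8: search space = 11 -> 5
  Step 9: search space = 5 -> 2
  Step 10: search space = 2 -> 1
  Step 11: search space = 1 (final check)
Maximum comparisons = floor(log2(1440)) + 1 = 10 + 1 = 11


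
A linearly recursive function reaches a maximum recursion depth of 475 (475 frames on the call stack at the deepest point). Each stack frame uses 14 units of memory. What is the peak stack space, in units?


Maximum recursion depth = 475 frames
Memory per frame = 14 units
Total stack space = depth * frame_size
= 475 * 14 = 6650


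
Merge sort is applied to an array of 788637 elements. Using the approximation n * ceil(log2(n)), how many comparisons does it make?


Merge sort divides the array into halves recursively.
Number of levels = ceil(log2(788637)) = 20
At each level, approximately n = 788637 comparisons are needed for merging.
Total comparisons ~ n * ceil(log2(n)) = 788637 * 20 = 15772740


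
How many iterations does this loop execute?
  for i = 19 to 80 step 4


The loop variable i takes values starting at 19 and increments by 4 each iteration.
Sequence: i = 19, 23, 27, 31, 35, 39, 43, 47, 51, ...
The upper bound 80 is inclusive, so the count is floor((last - first) / step) + 1:
floor((80 - 19) / 4) + 1 = floor(61/4) + 1 = 15 + 1 = 16


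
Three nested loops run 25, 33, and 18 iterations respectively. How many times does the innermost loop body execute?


Loop 1 (outermost): 25 iterations
Loop 2 (middle): 33 iterations per outer
Loop 3 (innermost): 18 iterations per middle
Total = 25 * 33 * 18 = 14850


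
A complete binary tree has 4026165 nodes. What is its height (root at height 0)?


In a complete binary tree, level k holds nodes 2^k .. 2^(k+1)-1 (1-indexed).
Height = floor(log2(n)) = floor(log2(4026165)) = 21
Check: 2^21 = 2097152 <= 4026165 < 4194304 = 2^22


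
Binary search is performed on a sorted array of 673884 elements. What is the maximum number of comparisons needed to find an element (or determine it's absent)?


Binary search halves the search space each comparison:
  Step 1: search space = 673884 -> 336942
  Step 2: search space = 336942 -> 168471
  Step 3: search space = 168471 -> 84235
  Step 4: search space = 84235 -> 42117
  Step 5: search space = 42117 -> 21058
  Step 6: search space = 21058 -> 10529
  Step 7: search space = 10529 -> 5264
  Step 8: search space = 5264 -> 2632
  Step 9: search space = 2632 -> 1316
  Step 10: search space = 1316 -> 658
  Step 11: search space = 658 -> 329
  Step 12: search space = 329 -> 164
  Step 13: search space = 164 -> 82
  Step 14: search space = 82 -> 41
  Step 15: search space = 41 -> 20
  Step 16: search space = 20 -> 10
  Step 17: search space = 10 -> 5
  Step 18: search space = 5 -> 2
  Step 19: search space = 2 -> 1
  Step 20: search space = 1 (final check)
Maximum comparisons = floor(log2(673884)) + 1 = 19 + 1 = 20


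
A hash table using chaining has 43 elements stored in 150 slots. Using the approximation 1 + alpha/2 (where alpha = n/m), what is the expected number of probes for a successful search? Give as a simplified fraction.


Load factor alpha = n/m = 43/150
Expected probes = 1 + alpha/2 = 1 + 43/(2*150)
= 1 + 43/300
= 300/300 + 43/300
= 343/300


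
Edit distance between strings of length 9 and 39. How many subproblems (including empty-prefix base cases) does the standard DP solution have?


The table includes base cases (empty prefixes).
Rows: (m+1) = 10
Columns: (n+1) = 40
Total = 10 * 40 = 400


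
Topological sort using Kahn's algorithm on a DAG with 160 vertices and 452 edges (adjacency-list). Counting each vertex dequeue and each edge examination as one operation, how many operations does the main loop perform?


Kahn's algorithm:
  1. Compute in-degrees: O(V + E)
  2. Process queue: each vertex dequeued once (O(V))
     each edge examined once (O(E))
Total = V + E = 160 + 452 = 612


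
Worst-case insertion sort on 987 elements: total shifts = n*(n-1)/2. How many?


Sum of shifts = 1 + 2 + 3 + ... + 986
= 987 * 986 / 2
= 973182 / 2
= 486591


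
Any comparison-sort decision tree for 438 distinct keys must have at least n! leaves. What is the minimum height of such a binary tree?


A binary decision tree of height h has at most 2^h leaves and needs at least n! of them, so h >= ceil(log2(n!)).
438! is far too large to multiply out, so use Stirling's series:
  ln(n!) ~ n ln n - n + (1/2) ln(2 pi n) + 1/(12n)  (error below 1/(360 n^3), negligible here)
  ln(438) = 6.0822189
  n ln n = 438 * 6.0822189 = 2664.0119
  (1/2) ln(2 pi * 438) = (1/2) ln(2752.0352) = 3.9600
  1/(12*438) = 0.0002
  ln(438!) ~ 2664.0119 - 438 + 3.9600 + 0.0002 = 2229.9721
Convert to base 2: log2(438!) = 2229.9721 / ln 2 = 2229.9721 / 0.69314718 = 3217.1697
ceil(3217.1697) = 3218


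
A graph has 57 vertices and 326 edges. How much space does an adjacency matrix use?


Adjacency matrix: V x V grid of entries
Space = V^2 = 57^2 = 57 * 57 = 3249


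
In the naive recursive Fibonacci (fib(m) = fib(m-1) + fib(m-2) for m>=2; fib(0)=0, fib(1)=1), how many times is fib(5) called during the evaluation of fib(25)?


Let N(m) = number of times fib(m) is called while evaluating fib(25).
N(25) = 1 (the initial call).
N(24) = 1 (only fib(25) calls it).
For 1 <= m <= 23: fib(m) is called by fib(m+1) and fib(m+2), so
  N(m) = N(m+1) + N(m+2).
fib(0) is called only by fib(2), so N(0) = N(2).
Walk down from m=25:
  N(25)=1, N(24)=1, N(23)=2, N(22)=3, N(21)=5, N(20)=8, N(19)=13, N(18)=21, N(17)=34, N(16)=55, N(15)=89, N(14)=144, N(13)=233, N(12)=377, N(11)=610, N(10)=987, N(9)=1597, N(8)=2584, N(7)=4181, N(6)=6765, N(5)=10946
N(5) = 10946


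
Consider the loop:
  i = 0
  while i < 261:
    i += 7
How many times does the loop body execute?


Starting at i = 0, each iteration adds 7.
Iterations until i >= 261:
  Iteration 1: i = 0 -> i = 7
  Iteration 2: i = 7 -> i = 14
  Iteration 3: i = 14 -> i = 21
  Iteration 4: i = 21 -> i = 28
  Iteration 5: i = 28 -> i = 35
  Iteration 6: i = 35 -> i = 42
  Iteration 7: i = 42 -> i = 49
  Iteration 8: i = 49 -> i = 56
  ... continuing ...
Total iterations = ceil(261/7) = 38


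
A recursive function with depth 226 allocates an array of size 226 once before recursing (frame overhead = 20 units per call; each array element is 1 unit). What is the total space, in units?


Array allocation: 226 units (allocated once)
Stack frames: 226 deep * 20 per frame = 4520 units
Total = 226 + 4520 = 4746


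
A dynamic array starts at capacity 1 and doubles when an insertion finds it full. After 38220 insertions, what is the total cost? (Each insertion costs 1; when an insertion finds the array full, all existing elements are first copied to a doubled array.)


Insertion cost: 38220 (one per element)
Resizes occur just before inserting elements 2, 3, 5, 9, ...
Elements copied at each resize: 1 + 2 + 4 + 8 + 16 + 32 + 64 + 128 + 256 + 512 + 1024 + 2048 + 4096 + 8192 + 16384 + 32768
Sum of copies = 65535 (geometric series: 2^k - 1)
Total = 38220 + 65535 = 103755


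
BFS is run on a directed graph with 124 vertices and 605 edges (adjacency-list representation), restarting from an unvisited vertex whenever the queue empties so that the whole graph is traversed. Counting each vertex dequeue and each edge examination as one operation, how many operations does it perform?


A full BFS traversal dequeues each vertex exactly once and examines each directed edge exactly once.
V = 124 (vertex processing cost)
E = 605 (edge examination cost)
Total operations proportional to V + E = 124 + 605 = 729


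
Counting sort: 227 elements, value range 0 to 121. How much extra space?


n = 227 (output array)
k = 122 (count array for 122 distinct values)
Extra space = 227 + 122 = 349


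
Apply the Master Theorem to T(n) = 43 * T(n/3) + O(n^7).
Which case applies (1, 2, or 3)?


The Master Theorem: T(n) = a*T(n/b) + O(n^c)
  a = 43, b = 3, c = 7
log_b(a) = log_3(43) ~ 3.424
Compare b^c with a: 3^7 = 2187 > 43, so c > log_b(a).
Since c > log_b(a), Case 3 applies.
T(n) = O(n^7)
Master Theorem case = 3


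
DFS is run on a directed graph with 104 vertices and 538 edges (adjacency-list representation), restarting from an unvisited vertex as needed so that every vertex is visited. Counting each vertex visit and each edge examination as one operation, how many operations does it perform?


A full DFS traversal processes each vertex exactly once (push/pop on stack).
Each directed edge is examined once.
V = 104, E = 538
V + E = 642


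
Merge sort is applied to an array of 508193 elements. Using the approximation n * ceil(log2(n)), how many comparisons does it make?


Merge sort divides the array into halves recursively.
Number of levels = ceil(log2(508193)) = 19
At each level, approximately n = 508193 comparisons are needed for merging.
Total comparisons ~ n * ceil(log2(n)) = 508193 * 19 = 9655667


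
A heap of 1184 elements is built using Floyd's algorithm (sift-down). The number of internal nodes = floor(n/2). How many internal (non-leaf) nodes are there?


Leaf nodes occupy roughly half the array.
Sift-down is called for each internal node, starting from the last one.
Internal nodes = floor(n/2) = floor(1184/2) = 592


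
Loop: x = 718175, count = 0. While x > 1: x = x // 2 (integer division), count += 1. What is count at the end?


The variable x halves each step:
x = 718175 -> 359087 -> 179543 -> 89771 -> 44885 -> 22442 -> 11221 -> 5610 -> 2805 -> 1402 -> 701 -> 350 -> 175 -> 87 -> 43 -> 21 -> 10 -> 5 -> 2 -> 1
Number of halvings = floor(log2(718175)) = 19


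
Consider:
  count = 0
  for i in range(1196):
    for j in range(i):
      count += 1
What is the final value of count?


For each i, the inner loop runs i times:
  i=0: inner runs 0 times
  i=1: inner runs 1 time
  i=2: inner runs 2 times
  i=3: inner runs 3 times
  i=4: inner runs 4 times
  i=5: inner runs 5 times
  i=6: inner runs 6 times
  i=7: inner runs 7 times
  ...
Total = 0 + 1 + 2 + ... + 1195 = 1196*(1196-1)/2 = 714610


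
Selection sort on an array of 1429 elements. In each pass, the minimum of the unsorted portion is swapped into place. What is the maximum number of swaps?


Selection sort performs one swap per pass:
  Pass 1: find min in positions 0 to 1428, swap with position 0
  Pass 2: find min in positions 1 to 1428, swap with position 1
  Pass 3: find min in positions 2 to 1428, swap with position 2
  Pass 4: find min in positions 3 to 1428, swap with position 3
  Pass 5: find min in positions 4 to 1428, swap with position 4
  ... (1423 more passes)
Total passes (and swaps) = n - 1 = 1429 - 1 = 1428


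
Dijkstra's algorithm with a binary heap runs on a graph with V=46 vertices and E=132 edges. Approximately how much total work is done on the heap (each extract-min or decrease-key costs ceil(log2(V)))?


Dijkstra with a binary heap: each vertex is extracted once, each edge may relax once.
Each heap operation costs O(log V).
V + E = 46 + 132 = 178
ceil(log2(46)) = 6 (since 2^5 = 32 < 46 <= 64 = 2^6)
Total heap work = (V+E) * ceil(log2(V)) = 178 * 6 = 1068


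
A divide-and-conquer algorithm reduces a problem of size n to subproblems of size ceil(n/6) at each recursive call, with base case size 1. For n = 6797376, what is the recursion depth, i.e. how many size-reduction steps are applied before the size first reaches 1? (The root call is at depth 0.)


Each step divides the size by 6 (rounding up); after k steps the size is ceil(n/6^k), which equals 1 exactly when 6^k >= n.
So the depth is the smallest k with 6^k >= 6797376, i.e. ceil(log_6(6797376)).
6^8 = 1679616 < 6797376 <= 10077696 = 6^9
Recursion depth = 9


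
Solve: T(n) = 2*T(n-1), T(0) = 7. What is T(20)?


Unrolling:
T(20) = 2*T(19) = 2^2*T(18) = ... = 2^20*T(0)
= 2^20 * 7
= 1048576 * 7 = 7340032


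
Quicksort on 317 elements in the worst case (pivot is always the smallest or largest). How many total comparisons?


In the worst case, each partition step picks the worst pivot:
  Partition 1: 316 comparisons (n-1 elements to compare)
  Partition 2: 315 comparisons
  Partition 3: 314 comparisons
  Partition 4: 313 comparisons
  Partition 5: 312 comparisons
  ...
  Last partition: 0 comparisons
Total = (n-1) + (n-2) + ... + 1 + 0 = n*(n-1)/2
= 317*316/2 = 50086


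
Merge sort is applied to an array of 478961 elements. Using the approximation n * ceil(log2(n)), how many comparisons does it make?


Merge sort divides the array into halves recursively.
Number of levels = ceil(log2(478961)) = 19
At each level, approximately n = 478961 comparisons are needed for merging.
Total comparisons ~ n * ceil(log2(n)) = 478961 * 19 = 9100259


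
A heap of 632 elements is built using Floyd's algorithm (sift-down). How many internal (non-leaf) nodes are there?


Leaf nodes occupy roughly half the array.
Sift-down is called for each internal node, starting from the last one.
Internal nodes = floor(n/2) = floor(632/2) = 316


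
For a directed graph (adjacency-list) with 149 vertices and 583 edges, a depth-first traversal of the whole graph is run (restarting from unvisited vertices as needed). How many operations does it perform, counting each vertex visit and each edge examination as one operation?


A full DFS traversal visits each vertex once and examines each edge once.
V = 149
E = 583
Sum = 149 + 583 = 732


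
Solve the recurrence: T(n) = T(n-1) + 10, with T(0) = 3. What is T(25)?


Unrolling the recurrence:
T(25) = T(24) + 10
       = T(23) + 10 + 10
       = T(22) + 10*3
       ...
       = T(0) + 10*25
       = 3 + 250 = 253


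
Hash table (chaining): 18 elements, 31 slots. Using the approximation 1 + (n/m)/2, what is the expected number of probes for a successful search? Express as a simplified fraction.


Computing expected probes:
alpha = 18/31
= 1 + alpha/2
= 1 + 18/(2*31)
= (2*31 + 18) / (2*31)
= 80/62 = 40/31


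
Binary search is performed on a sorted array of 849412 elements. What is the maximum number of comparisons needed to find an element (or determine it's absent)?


Binary search halves the search space each comparison:
  Step 1: search space = 849412 -> 424706
  Step 2: search space = 424706 -> 212353
  Step 3: search space = 212353 -> 106176
  Step 4: search space = 106176 -> 53088
  Step 5: search space = 53088 -> 26544
  Step 6: search space = 26544 -> 13272
  Step 7: search space = 13272 -> 6636
  Step 8: search space = 6636 -> 3318
  Step 9: search space = 3318 -> 1659
  Step 10: search space = 1659 -> 829
  Step 11: search space = 829 -> 414
  Step 12: search space = 414 -> 207
  Step 13: search space = 207 -> 103
  Step 14: search space = 103 -> 51
  Step 15: search space = 51 -> 25
  Step 16: search space = 25 -> 12
  Step 17: search space = 12 -> 6
  Step 18: search space = 6 -> 3
  Step 19: search space = 3 -> 1
  Step 20: search space = 1 (final check)
Maximum comparisons = floor(log2(849412)) + 1 = 19 + 1 = 20


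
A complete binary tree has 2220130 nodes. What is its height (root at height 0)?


In a complete binary tree, level k holds nodes 2^k .. 2^(k+1)-1 (1-indexed).
Height = floor(log2(n)) = floor(log2(2220130)) = 21
Check: 2^21 = 2097152 <= 2220130 < 4194304 = 2^22


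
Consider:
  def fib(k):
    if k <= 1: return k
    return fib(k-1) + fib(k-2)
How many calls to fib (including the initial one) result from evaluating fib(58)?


Let C(m) = total calls to evaluate fib(m). Then C(0)=C(1)=1, and
C(m) = 1 + C(m-1) + C(m-2) for m >= 2.
Build the table (each entry = 1 + previous two):
  C(0) = 1
  C(1) = 1
  C(2) = 1 + 1 + 1 = 3
  C(3) = 1 + 3 + 1 = 5
  C(4) = 1 + 5 + 3 = 9
  C(5) = 1 + 9 + 5 = 15
  C(6) = 1 + 15 + 9 = 25
  C(7) = 1 + 25 + 15 = 41
  C(8) = 1 + 41 + 25 = 67
  C(9) = 1 + 67 + 41 = 109
  C(10) = 1 + 109 + 67 = 177
  C(11) = 1 + 177 + 109 = 287
  C(12) = 1 + 287 + 177 = 465
  C(13) = 1 + 465 + 287 = 753
  C(14) = 1 + 753 + 465 = 1219
  C(15) = 1 + 1219 + 753 = 1973
  C(16) = 1 + 1973 + 1219 = 3193
  C(17) = 1 + 3193 + 1973 = 5167
  C(18) = 1 + 5167 + 3193 = 8361
  C(19) = 1 + 8361 + 5167 = 13529
  C(20) = 1 + 13529 + 8361 = 21891
  C(21) = 1 + 21891 + 13529 = 35421
  C(22) = 1 + 35421 + 21891 = 57313
  C(23) = 1 + 57313 + 35421 = 92735
  C(24) = 1 + 92735 + 57313 = 150049
  C(25) = 1 + 150049 + 92735 = 242785
  C(26) = 1 + 242785 + 150049 = 392835
  C(27) = 1 + 392835 + 242785 = 635621
  C(28) = 1 + 635621 + 392835 = 1028457
  C(29) = 1 + 1028457 + 635621 = 1664079
  C(30) = 1 + 1664079 + 1028457 = 2692537
  C(31) = 1 + 2692537 + 1664079 = 4356617
  C(32) = 1 + 4356617 + 2692537 = 7049155
  C(33) = 1 + 7049155 + 4356617 = 11405773
  C(34) = 1 + 11405773 + 7049155 = 18454929
  C(35) = 1 + 18454929 + 11405773 = 29860703
  C(36) = 1 + 29860703 + 18454929 = 48315633
  C(37) = 1 + 48315633 + 29860703 = 78176337
  C(38) = 1 + 78176337 + 48315633 = 126491971
  C(39) = 1 + 126491971 + 78176337 = 204668309
  C(40) = 1 + 204668309 + 126491971 = 331160281
  C(41) = 1 + 331160281 + 204668309 = 535828591
  C(42) = 1 + 535828591 + 331160281 = 866988873
  C(43) = 1 + 866988873 + 535828591 = 1402817465
  C(44) = 1 + 1402817465 + 866988873 = 2269806339
  C(45) = 1 + 2269806339 + 1402817465 = 3672623805
  C(46) = 1 + 3672623805 + 2269806339 = 5942430145
  C(47) = 1 + 5942430145 + 3672623805 = 9615053951
  C(48) = 1 + 9615053951 + 5942430145 = 15557484097
  C(49) = 1 + 15557484097 + 9615053951 = 25172538049
  C(50) = 1 + 25172538049 + 15557484097 = 40730022147
  C(51) = 1 + 40730022147 + 25172538049 = 65902560197
  C(52) = 1 + 65902560197 + 40730022147 = 106632582345
  C(53) = 1 + 106632582345 + 65902560197 = 172535142543
  C(54) = 1 + 172535142543 + 106632582345 = 279167724889
  C(55) = 1 + 279167724889 + 172535142543 = 451702867433
  C(56) = 1 + 451702867433 + 279167724889 = 730870592323
  C(57) = 1 + 730870592323 + 451702867433 = 1182573459757
  C(58) = 1 + 1182573459757 + 730870592323 = 1913444052081
Total calls for fib(58) = 1913444052081


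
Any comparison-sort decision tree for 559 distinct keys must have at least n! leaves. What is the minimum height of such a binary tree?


A binary decision tree of height h has at most 2^h leaves and needs at least n! of them, so h >= ceil(log2(n!)).
559! is far too large to multiply out, so use Stirling's series:
  ln(n!) ~ n ln n - n + (1/2) ln(2 pi n) + 1/(12n)  (error below 1/(360 n^3), negligible here)
  ln(559) = 6.3261495
  n ln n = 559 * 6.3261495 = 3536.3176
  (1/2) ln(2 pi * 559) = (1/2) ln(3512.3006) = 4.0820
  1/(12*559) = 0.0001
  ln(559!) ~ 3536.3176 - 559 + 4.0820 + 0.0001 = 2981.3997
Convert to base 2: log2(559!) = 2981.3997 / ln 2 = 2981.3997 / 0.69314718 = 4301.2506
ceil(4301.2506) = 4302


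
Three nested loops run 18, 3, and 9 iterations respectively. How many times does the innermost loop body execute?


Loop 1 (outermost): 18 iterations
Loop 2 (middle): 3 iterations per outer
Loop 3 (innermost): 9 iterations per middle
Total = 18 * 3 * 9 = 486


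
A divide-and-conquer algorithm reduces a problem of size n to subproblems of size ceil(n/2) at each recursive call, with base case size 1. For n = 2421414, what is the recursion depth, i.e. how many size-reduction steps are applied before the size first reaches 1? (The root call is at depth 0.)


Each step divides the size by 2 (rounding up); after k steps the size is ceil(n/2^k), which equals 1 exactly when 2^k >= n.
So the depth is the smallest k with 2^k >= 2421414, i.e. ceil(log_2(2421414)).
2^21 = 2097152 < 2421414 <= 4194304 = 2^22
Recursion depth = 22


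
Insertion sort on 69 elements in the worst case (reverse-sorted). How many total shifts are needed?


In the worst case (reverse-sorted), each element shifts past all previous:
  Element 1: 1 shifts
  Element 2: 2 shifts
  Element 3: 3 shifts
  Element 4: 4 shifts
  Element 5: 5 shifts
  ...
  Element 68: 68 shifts
Total = 1 + 2 + ... + 68
= 69*(69-1)/2 = 2346


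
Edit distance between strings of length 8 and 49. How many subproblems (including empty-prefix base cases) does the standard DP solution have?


The table includes base cases (empty prefixes).
Rows: (m+1) = 9
Columns: (n+1) = 50
Total = 9 * 50 = 450


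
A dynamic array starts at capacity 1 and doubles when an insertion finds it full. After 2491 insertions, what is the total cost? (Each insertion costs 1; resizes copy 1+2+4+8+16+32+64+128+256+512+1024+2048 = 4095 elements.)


Insertion cost: 2491 (one per element)
Resizes occur just before inserting elements 2, 3, 5, 9, ...
Elements copied at each resize: 1 + 2 + 4 + 8 + 16 + 32 + 64 + 128 + 256 + 512 + 1024 + 2048
Sum of copies = 4095 (geometric series: 2^k - 1)
Total = 2491 + 4095 = 6586


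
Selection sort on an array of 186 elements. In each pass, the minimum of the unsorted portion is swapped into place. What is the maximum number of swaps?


Selection sort performs one swap per pass:
  Pass 1: find min in positions 0 to 185, swap with position 0
  Pass 2: find min in positions 1 to 185, swap with position 1
  Pass 3: find min in positions 2 to 185, swap with position 2
  Pass 4: find min in positions 3 to 185, swap with position 3
  Pass 5: find min in positions 4 to 185, swap with position 4
  ... (180 more passes)
Total passes (and swaps) = n - 1 = 186 - 1 = 185


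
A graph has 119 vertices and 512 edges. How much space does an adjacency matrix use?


Adjacency matrix: V x V grid of entries
Space = V^2 = 119^2 = 119 * 119 = 14161


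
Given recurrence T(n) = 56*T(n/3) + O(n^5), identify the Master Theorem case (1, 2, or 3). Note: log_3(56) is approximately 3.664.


Master Theorem parameters: a=56, b=3, c=5
log_b(a) = 3.664
Compare b^c with a: 3^5 = 243 > 56, so c > log_b(a).
Comparing c=5 vs log_b(a)=3.664:
5 > 3.664 => Case 3
Result: T(n) = O(n^5)
Master Theorem case = 3


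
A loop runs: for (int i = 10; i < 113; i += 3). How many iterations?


Loop starts at i = 10, increments by 3, stops when i >= 113.
Number of iterations = ceil((113 - 10) / 3)
= ceil(103 / 3)
= 35


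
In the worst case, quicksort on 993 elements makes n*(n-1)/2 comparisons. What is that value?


Sum of comparisons per partition:
992 + 991 + ... + 1 + 0
= 993 * (993 - 1) / 2
= 993 * 992 / 2
= 492528


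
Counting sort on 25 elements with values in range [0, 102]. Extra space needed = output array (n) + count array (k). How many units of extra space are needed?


Output array size: 25 (to store sorted result)
Count array size: 103 (one slot per possible value, range 0 to 102)
Total extra space = 25 + 103 = 128


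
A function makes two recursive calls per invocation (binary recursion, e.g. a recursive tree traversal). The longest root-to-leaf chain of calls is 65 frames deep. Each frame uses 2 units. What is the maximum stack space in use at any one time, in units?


Binary recursion: the two calls run one after the other, so only one root-to-leaf chain of frames is on the stack at a time.
Maximum depth (longest chain) = 65 frames
Each frame = 2 units
Max stack space = 65 * 2 = 130


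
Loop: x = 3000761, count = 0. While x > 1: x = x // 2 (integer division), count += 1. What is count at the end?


The variable x halves each step:
x = 3000761 -> 1500380 -> 750190 -> 375095 -> 187547 -> 93773 -> 46886 -> 23443 -> 11721 -> 5860 -> 2930 -> 1465 -> 732 -> 366 -> 183 -> 91 -> 45 -> 22 -> 11 -> 5 -> 2 -> 1
Number of halvings = floor(log2(3000761)) = 21


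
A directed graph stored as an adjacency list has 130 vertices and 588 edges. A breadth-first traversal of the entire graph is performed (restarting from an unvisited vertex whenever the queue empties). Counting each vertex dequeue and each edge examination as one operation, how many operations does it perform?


A full BFS traversal dequeues each vertex once and examines each edge once.
Vertex visits: 130
Edge visits: 588
V + E = 130 + 588 = 718


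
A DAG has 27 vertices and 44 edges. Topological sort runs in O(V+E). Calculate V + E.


V = 27 (vertex processing)
E = 44 (edge processing)
V + E = 27 + 44 = 71


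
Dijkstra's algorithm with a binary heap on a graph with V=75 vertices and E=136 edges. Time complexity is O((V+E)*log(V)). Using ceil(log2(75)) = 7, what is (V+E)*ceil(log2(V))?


Dijkstra with a binary heap: each vertex is extracted once, each edge may relax once.
Each heap operation costs O(log V).
V + E = 75 + 136 = 211
ceil(log2(75)) = 7 (since 2^6 = 64 < 75 <= 128 = 2^7)
Total heap work = (V+E) * ceil(log2(V)) = 211 * 7 = 1477


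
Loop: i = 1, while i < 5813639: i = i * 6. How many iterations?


i multiplies by 6 each step:
i = 1 -> 6 -> 36 -> 216 -> 1296 -> 7776 -> 46656 -> 279936 -> 1679616 -> 10077696 (stop)
Iterations = ceil(log_6(5813639)) = 9
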